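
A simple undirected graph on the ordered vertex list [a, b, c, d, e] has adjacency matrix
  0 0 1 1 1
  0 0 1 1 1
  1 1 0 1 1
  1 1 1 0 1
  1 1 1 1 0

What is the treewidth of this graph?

A width-3 tree decomposition is:
Bags: B1 = {b, c, d, e}  B2 = {a, c, d, e}
Tree: B1–B2
Every bag has size at most 4, so the width is 4 − 1 = 3 and tw(G) ≤ 3. For the lower bound, the 4 vertices {a, c, d, e} are pairwise adjacent, and any tree decomposition puts a clique entirely inside one bag — forcing width ≥ 3. The upper and lower bounds meet at 3, so that is the treewidth.

3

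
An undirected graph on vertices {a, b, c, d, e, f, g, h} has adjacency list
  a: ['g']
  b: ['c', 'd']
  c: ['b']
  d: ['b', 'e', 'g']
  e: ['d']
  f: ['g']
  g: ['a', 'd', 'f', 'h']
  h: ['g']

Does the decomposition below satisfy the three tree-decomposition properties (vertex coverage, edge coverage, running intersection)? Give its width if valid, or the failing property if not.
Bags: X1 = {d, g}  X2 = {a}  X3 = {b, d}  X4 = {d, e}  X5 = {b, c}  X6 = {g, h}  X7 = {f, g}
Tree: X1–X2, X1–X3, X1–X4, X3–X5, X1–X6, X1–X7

A tree decomposition must satisfy three properties: every vertex lies in some bag; for every edge, both endpoints lie together in some bag; and for every vertex, the bags containing it form a connected subtree. Here edge (g,a) lies in no bag, so the decomposition is invalid.

No — edge (g,a) lies in no bag.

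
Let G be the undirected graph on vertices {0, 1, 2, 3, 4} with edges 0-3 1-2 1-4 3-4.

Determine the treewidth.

A width-1 tree decomposition is:
Bags: B1 = {1, 2}  B2 = {1, 4}  B3 = {3, 4}  B4 = {0, 3}
Tree: B1–B2, B2–B3, B3–B4
The largest bag has 2 vertices, giving width 1; this decomposition certifies tw(G) ≤ 1. Any graph with an edge has treewidth ≥ 1, and G has the edge 2–1. Combining the bounds, tw(G) = 1.

1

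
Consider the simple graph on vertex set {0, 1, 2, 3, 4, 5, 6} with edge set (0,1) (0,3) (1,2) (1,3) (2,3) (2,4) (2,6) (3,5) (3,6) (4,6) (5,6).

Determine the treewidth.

A width-2 tree decomposition is:
Bags: B1 = {2, 3, 6}  B2 = {1, 2, 3}  B3 = {0, 1, 3}  B4 = {3, 5, 6}  B5 = {2, 4, 6}
Tree: B1–B2, B2–B3, B1–B4, B1–B5
The largest bag has 3 vertices, giving width 2; this decomposition certifies tw(G) ≤ 2. On the other hand G contains the 3-clique {0, 1, 3}. A clique must lie in a single bag of any decomposition, so no decomposition can have width below 2. Combining the bounds, tw(G) = 2.

2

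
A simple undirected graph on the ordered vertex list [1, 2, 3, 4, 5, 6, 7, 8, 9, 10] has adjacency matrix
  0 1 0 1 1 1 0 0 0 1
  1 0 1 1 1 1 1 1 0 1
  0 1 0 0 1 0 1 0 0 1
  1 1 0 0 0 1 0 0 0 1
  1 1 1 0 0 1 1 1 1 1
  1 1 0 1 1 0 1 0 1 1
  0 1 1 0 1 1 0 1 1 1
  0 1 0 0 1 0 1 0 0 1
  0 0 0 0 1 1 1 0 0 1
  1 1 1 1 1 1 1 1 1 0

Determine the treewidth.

A width-4 tree decomposition is:
Bags: B1 = {2, 5, 6, 7, 10}  B2 = {5, 6, 7, 9, 10}  B3 = {1, 2, 5, 6, 10}  B4 = {2, 3, 5, 7, 10}  B5 = {2, 5, 7, 8, 10}  B6 = {1, 2, 4, 6, 10}
Tree: B1–B2, B1–B3, B1–B4, B1–B5, B3–B6
Each bag holds 5 vertices, so the decomposition has width 4, which upper-bounds the treewidth. For the lower bound, the 5 vertices {5, 6, 7, 9, 10} are pairwise adjacent, and any tree decomposition puts a clique entirely inside one bag — forcing width ≥ 4. Hence tw(G) = 4 exactly.

4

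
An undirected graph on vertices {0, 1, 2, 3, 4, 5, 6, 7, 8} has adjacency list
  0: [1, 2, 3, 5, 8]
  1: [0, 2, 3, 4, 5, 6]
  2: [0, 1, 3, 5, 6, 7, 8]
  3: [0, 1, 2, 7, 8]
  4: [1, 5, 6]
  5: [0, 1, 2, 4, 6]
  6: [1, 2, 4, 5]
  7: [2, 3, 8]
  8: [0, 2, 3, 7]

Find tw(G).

3

A width-3 tree decomposition is:
Bags: B1 = {0, 1, 2, 5}  B2 = {0, 1, 2, 3}  B3 = {0, 2, 3, 8}  B4 = {1, 2, 5, 6}  B5 = {1, 4, 5, 6}  B6 = {2, 3, 7, 8}
Tree: B1–B2, B2–B3, B1–B4, B4–B5, B3–B6
Every bag has size at most 4, so the width is 4 − 1 = 3 and tw(G) ≤ 3. On the other hand G contains the 4-clique {0, 2, 3, 8}. A clique must lie in a single bag of any decomposition, so no decomposition can have width below 3. Therefore the treewidth is 3.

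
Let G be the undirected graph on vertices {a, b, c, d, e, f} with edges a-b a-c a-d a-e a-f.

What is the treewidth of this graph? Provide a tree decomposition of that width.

Treewidth 1.
One optimal decomposition is:
Bags: B1 = {a, f}  B2 = {a, d}  B3 = {a, b}  B4 = {a, e}  B5 = {a, c}
Tree: B1–B2, B1–B3, B2–B4, B1–B5

The largest bag has 2 vertices, giving width 1; this decomposition certifies tw(G) ≤ 1. Since G has at least one edge (e.g. f–a), it is not an edgeless graph, so tw(G) ≥ 1. Hence tw(G) = 1 exactly.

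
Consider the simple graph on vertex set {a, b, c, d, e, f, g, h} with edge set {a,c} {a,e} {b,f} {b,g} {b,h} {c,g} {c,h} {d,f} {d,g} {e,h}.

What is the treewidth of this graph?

2

A width-2 tree decomposition is:
Bags: B1 = {a, c, e}  B2 = {c, e, h}  B3 = {c, g, h}  B4 = {b, g, h}  B5 = {b, d, g}  B6 = {b, d, f}
Tree: B1–B2, B2–B3, B3–B4, B4–B5, B5–B6
Each bag holds 3 vertices, so the decomposition has width 2, which upper-bounds the treewidth. For the lower bound, G contains the cycle a–e–h–c–a, so G is not a forest; only forests have treewidth ≤ 1, hence tw(G) ≥ 2. Combining the bounds, tw(G) = 2.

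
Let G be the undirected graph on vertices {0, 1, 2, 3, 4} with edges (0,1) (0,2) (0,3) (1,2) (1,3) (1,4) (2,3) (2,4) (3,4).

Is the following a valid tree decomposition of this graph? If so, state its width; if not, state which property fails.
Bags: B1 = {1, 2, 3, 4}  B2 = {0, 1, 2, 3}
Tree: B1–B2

Yes; width 3.

Vertex coverage: the bags together contain {0, 1, 2, 3, 4}, the full vertex set. Edge coverage: each edge of G has both endpoints in at least one bag. Running intersection: for every vertex, the bags containing it form a connected subtree. All three properties hold, so this is a valid tree decomposition of width max|bag| − 1 = 3, and hence tw(G) ≤ 3.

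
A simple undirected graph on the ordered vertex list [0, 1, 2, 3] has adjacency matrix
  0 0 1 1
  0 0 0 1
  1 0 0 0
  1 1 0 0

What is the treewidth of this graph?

1

A width-1 tree decomposition is:
Bags: B1 = {0, 2}  B2 = {0, 3}  B3 = {1, 3}
Tree: B1–B2, B2–B3
The largest bag has 2 vertices, giving width 1; this decomposition certifies tw(G) ≤ 1. G has an edge, so its treewidth is at least 1. Therefore the treewidth is 1.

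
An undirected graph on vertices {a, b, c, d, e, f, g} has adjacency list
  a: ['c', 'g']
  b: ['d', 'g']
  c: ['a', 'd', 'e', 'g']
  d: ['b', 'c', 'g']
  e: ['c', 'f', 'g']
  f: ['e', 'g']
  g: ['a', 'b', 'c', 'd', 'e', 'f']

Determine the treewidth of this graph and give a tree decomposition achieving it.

Treewidth 2.
One optimal decomposition is:
Bags: B1 = {c, e, g}  B2 = {c, d, g}  B3 = {e, f, g}  B4 = {b, d, g}  B5 = {a, c, g}
Tree: B1–B2, B1–B3, B2–B4, B2–B5

Every bag has size at most 3, so the width is 3 − 1 = 2 and tw(G) ≤ 2. For the lower bound, the 3 vertices {c, d, g} are pairwise adjacent, and any tree decomposition puts a clique entirely inside one bag — forcing width ≥ 2. Hence tw(G) = 2 exactly.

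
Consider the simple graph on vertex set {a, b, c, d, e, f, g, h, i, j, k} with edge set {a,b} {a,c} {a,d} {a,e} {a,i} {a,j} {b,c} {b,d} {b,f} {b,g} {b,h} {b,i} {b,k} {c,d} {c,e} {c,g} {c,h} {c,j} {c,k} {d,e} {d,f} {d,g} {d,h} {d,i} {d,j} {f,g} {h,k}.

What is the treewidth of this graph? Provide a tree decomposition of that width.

Treewidth 3.
One optimal decomposition is:
Bags: B1 = {b, c, d, g}  B2 = {b, d, f, g}  B3 = {a, b, c, d}  B4 = {a, c, d, e}  B5 = {a, c, d, j}  B6 = {b, c, d, h}  B7 = {a, b, d, i}  B8 = {b, c, h, k}
Tree: B1–B2, B1–B3, B3–B4, B4–B5, B3–B6, B3–B7, B6–B8

Each bag holds 4 vertices, so the decomposition has width 3, which upper-bounds the treewidth. On the other hand G contains the 4-clique {a, c, d, j}. A clique must lie in a single bag of any decomposition, so no decomposition can have width below 3. Therefore the treewidth is 3.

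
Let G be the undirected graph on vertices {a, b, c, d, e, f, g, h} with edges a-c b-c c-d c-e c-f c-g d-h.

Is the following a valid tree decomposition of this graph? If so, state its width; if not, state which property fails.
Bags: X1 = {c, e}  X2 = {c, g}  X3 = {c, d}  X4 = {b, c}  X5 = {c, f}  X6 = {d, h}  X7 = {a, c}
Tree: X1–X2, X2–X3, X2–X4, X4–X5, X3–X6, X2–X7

Yes; width 1.

Checking the three conditions: (i) the bags cover all of {a, b, c, d, e, f, g, h}; (ii) for each edge, some bag contains both endpoints; (iii) the bags containing any fixed vertex form a subtree. All hold, so the decomposition is valid with width 2 − 1 = 1.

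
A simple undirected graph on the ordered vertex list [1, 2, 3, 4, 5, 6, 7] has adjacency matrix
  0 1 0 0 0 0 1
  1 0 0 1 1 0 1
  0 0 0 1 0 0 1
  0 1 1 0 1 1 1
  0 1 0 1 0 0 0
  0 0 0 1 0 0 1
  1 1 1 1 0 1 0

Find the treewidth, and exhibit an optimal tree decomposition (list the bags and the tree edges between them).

Treewidth 2.
One such decomposition:
Bags: B1 = {4, 6, 7}  B2 = {2, 4, 7}  B3 = {2, 4, 5}  B4 = {1, 2, 7}  B5 = {3, 4, 7}
Tree: B1–B2, B2–B3, B2–B4, B2–B5

Each bag holds 3 vertices, so the decomposition has width 2, which upper-bounds the treewidth. On the other hand G contains the 3-clique {1, 2, 7}. A clique must lie in a single bag of any decomposition, so no decomposition can have width below 2. Therefore the treewidth is 2.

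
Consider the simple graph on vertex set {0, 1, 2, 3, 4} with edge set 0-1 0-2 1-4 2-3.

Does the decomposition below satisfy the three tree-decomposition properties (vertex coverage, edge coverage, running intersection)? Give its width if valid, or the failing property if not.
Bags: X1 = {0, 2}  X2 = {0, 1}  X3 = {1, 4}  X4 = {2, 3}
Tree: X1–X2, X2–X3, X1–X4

Every vertex of G appears in some bag (union = {0, 1, 2, 3, 4}); every edge is covered by a bag; and for each vertex v the set of bags containing v is connected in the bag tree. The decomposition is therefore valid. The largest bag has 2 vertices, so the width is 1.

Yes; width 1.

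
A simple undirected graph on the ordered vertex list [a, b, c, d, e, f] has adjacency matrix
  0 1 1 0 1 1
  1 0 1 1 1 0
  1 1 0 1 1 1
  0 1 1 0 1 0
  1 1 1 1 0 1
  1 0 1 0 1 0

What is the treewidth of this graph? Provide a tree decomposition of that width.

Treewidth 3.
One such decomposition:
Bags: B1 = {b, c, d, e}  B2 = {a, b, c, e}  B3 = {a, c, e, f}
Tree: B1–B2, B2–B3

The largest bag has 4 vertices, giving width 3; this decomposition certifies tw(G) ≤ 3. On the other hand G contains the 4-clique {a, c, e, f}. A clique must lie in a single bag of any decomposition, so no decomposition can have width below 3. Therefore the treewidth is 3.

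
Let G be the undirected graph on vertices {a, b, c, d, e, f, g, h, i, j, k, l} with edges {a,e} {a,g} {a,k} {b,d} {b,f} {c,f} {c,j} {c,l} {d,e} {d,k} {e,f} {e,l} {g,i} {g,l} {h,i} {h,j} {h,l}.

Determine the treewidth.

A width-3 tree decomposition is:
Bags: B1 = {c, h, i, j}  B2 = {c, h, i, l}  B3 = {c, g, i, l}  B4 = {c, f, g, l}  B5 = {e, f, g, l}  B6 = {a, e, f, g}  B7 = {a, b, e, f}  B8 = {a, b, d, e}  B9 = {a, b, d, k}
Tree: B1–B2, B2–B3, B3–B4, B4–B5, B5–B6, B6–B7, B7–B8, B8–B9
Each bag holds 4 vertices, so the decomposition has width 3, which upper-bounds the treewidth. For the lower bound: the 4 vertex sets {h,i,j}, {c}, {l}, {a,e,f,g} are disjoint, each induces a connected subgraph, and every pair is joined by at least one edge of G. Contracting each set to a single vertex therefore yields K_{4} as a minor, and since treewidth is minor-monotone, tw(G) ≥ tw(K_{4}) = 3. Hence tw(G) = 3 exactly.

3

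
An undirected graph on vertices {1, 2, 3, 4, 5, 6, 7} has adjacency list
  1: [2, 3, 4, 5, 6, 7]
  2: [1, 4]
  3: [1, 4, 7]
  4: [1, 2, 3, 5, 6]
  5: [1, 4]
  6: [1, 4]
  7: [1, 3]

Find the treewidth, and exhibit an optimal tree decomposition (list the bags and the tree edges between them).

Treewidth 2.
One such decomposition:
Bags: B1 = {1, 2, 4}  B2 = {1, 3, 4}  B3 = {1, 4, 5}  B4 = {1, 4, 6}  B5 = {1, 3, 7}
Tree: B1–B2, B2–B3, B3–B4, B2–B5

Every bag has size at most 3, so the width is 3 − 1 = 2 and tw(G) ≤ 2. Conversely, {1, 2, 4} is a clique of size 3, and the vertices of any clique must share a bag in every tree decomposition; so some bag has ≥ 3 vertices and tw(G) ≥ 2. The upper and lower bounds meet at 2, so that is the treewidth.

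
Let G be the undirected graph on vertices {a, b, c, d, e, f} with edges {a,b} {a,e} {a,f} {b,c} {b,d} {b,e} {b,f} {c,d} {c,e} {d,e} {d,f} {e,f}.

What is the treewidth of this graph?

A width-3 tree decomposition is:
Bags: B1 = {b, d, e, f}  B2 = {b, c, d, e}  B3 = {a, b, e, f}
Tree: B1–B2, B1–B3
Each bag holds 4 vertices, so the decomposition has width 3, which upper-bounds the treewidth. For the lower bound, the 4 vertices {b, c, d, e} are pairwise adjacent, and any tree decomposition puts a clique entirely inside one bag — forcing width ≥ 3. Hence tw(G) = 3 exactly.

3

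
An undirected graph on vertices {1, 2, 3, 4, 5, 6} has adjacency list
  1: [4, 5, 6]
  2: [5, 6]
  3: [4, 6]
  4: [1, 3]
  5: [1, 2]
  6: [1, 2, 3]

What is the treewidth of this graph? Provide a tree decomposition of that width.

Treewidth 2.
One such decomposition:
Bags: B1 = {1, 2, 5}  B2 = {1, 2, 6}  B3 = {1, 4, 6}  B4 = {3, 4, 6}
Tree: B1–B2, B2–B3, B3–B4

Each bag holds 3 vertices, so the decomposition has width 2, which upper-bounds the treewidth. For the lower bound, G contains the cycle 5–2–6–1–5, so G is not a forest; only forests have treewidth ≤ 1, hence tw(G) ≥ 2. Hence tw(G) = 2 exactly.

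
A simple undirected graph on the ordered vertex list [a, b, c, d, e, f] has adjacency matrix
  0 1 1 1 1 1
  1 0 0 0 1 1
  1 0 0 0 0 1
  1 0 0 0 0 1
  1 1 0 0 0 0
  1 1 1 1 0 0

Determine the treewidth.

2

A width-2 tree decomposition is:
Bags: B1 = {a, d, f}  B2 = {a, b, f}  B3 = {a, c, f}  B4 = {a, b, e}
Tree: B1–B2, B2–B3, B2–B4
Each bag holds 3 vertices, so the decomposition has width 2, which upper-bounds the treewidth. On the other hand G contains the 3-clique {a, b, e}. A clique must lie in a single bag of any decomposition, so no decomposition can have width below 2. Combining the bounds, tw(G) = 2.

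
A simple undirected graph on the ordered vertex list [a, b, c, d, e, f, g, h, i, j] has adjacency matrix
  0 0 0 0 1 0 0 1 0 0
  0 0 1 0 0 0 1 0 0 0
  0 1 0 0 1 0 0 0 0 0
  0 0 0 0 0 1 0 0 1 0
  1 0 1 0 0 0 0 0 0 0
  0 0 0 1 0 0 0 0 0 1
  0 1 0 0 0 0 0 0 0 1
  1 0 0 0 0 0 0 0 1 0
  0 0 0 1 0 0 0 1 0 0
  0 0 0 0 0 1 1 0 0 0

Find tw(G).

A width-2 tree decomposition is:
Bags: B1 = {d, h, i}  B2 = {d, f, h}  B3 = {f, h, j}  B4 = {g, h, j}  B5 = {b, g, h}  B6 = {b, c, h}  B7 = {c, e, h}  B8 = {a, e, h}
Tree: B1–B2, B2–B3, B3–B4, B4–B5, B5–B6, B6–B7, B7–B8
Each bag holds 3 vertices, so the decomposition has width 2, which upper-bounds the treewidth. For the lower bound, G contains the cycle h–i–d–f–j–g–b–c–e–a–h, so G is not a forest; only forests have treewidth ≤ 1, hence tw(G) ≥ 2. Therefore the treewidth is 2.

2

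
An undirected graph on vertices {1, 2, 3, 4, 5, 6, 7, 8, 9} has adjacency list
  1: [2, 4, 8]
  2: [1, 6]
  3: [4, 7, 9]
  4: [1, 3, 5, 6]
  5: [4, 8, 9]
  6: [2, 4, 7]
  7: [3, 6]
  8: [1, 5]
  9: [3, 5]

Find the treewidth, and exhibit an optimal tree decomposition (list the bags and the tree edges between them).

Treewidth 3.
One optimal decomposition is:
Bags: B1 = {1, 2, 6, 8}  B2 = {1, 4, 6, 8}  B3 = {4, 5, 6, 8}  B4 = {4, 5, 6, 7}  B5 = {3, 4, 5, 7}  B6 = {3, 5, 7, 9}
Tree: B1–B2, B2–B3, B3–B4, B4–B5, B5–B6

Each bag holds 4 vertices, so the decomposition has width 3, which upper-bounds the treewidth. For the lower bound: the 4 vertex sets {1,2,8}, {6}, {4}, {3,5,7,9} are disjoint, each induces a connected subgraph, and every pair is joined by at least one edge of G. Contracting each set to a single vertex therefore yields K_{4} as a minor, and since treewidth is minor-monotone, tw(G) ≥ tw(K_{4}) = 3. The upper and lower bounds meet at 3, so that is the treewidth.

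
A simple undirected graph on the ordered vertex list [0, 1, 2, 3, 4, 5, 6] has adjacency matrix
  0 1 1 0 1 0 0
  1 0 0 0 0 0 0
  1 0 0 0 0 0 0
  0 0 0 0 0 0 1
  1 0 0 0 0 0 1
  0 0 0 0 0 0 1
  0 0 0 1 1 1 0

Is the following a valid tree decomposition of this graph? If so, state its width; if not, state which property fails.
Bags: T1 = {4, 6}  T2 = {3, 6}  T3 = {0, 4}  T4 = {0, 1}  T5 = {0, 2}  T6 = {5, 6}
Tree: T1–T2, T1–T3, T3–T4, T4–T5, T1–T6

Vertex coverage: the bags together contain {0, 1, 2, 3, 4, 5, 6}, the full vertex set. Edge coverage: each edge of G has both endpoints in at least one bag. Running intersection: for every vertex, the bags containing it form a connected subtree. All three properties hold, so this is a valid tree decomposition of width max|bag| − 1 = 1, and hence tw(G) ≤ 1.

Yes; width 1.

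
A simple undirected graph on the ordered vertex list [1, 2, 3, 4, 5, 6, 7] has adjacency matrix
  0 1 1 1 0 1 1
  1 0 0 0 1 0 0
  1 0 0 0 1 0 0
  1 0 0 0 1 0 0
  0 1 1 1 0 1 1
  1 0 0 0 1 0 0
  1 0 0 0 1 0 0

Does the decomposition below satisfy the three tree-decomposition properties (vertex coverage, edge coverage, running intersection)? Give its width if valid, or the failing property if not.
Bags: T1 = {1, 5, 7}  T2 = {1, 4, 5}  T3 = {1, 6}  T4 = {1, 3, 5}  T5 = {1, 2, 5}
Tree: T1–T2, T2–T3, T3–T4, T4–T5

No — edge (5,6) lies in no bag.

A tree decomposition must satisfy three properties: every vertex lies in some bag; for every edge, both endpoints lie together in some bag; and for every vertex, the bags containing it form a connected subtree. Here edge (5,6) lies in no bag, so the decomposition is invalid.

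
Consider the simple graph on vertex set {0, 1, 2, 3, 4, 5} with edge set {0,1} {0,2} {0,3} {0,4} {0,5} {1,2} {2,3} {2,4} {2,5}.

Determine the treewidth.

2

A width-2 tree decomposition is:
Bags: B1 = {0, 1, 2}  B2 = {0, 2, 3}  B3 = {0, 2, 5}  B4 = {0, 2, 4}
Tree: B1–B2, B1–B3, B2–B4
Every bag has size at most 3, so the width is 3 − 1 = 2 and tw(G) ≤ 2. For the lower bound, the 3 vertices {0, 1, 2} are pairwise adjacent, and any tree decomposition puts a clique entirely inside one bag — forcing width ≥ 2. Combining the bounds, tw(G) = 2.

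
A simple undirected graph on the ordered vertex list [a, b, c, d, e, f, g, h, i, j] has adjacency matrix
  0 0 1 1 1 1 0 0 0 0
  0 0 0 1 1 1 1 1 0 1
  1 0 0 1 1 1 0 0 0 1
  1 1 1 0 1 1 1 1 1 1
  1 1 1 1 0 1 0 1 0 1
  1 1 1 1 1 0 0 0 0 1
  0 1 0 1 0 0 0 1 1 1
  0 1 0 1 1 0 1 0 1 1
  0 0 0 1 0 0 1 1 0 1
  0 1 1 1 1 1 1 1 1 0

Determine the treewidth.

4

A width-4 tree decomposition is:
Bags: B1 = {c, d, e, f, j}  B2 = {a, c, d, e, f}  B3 = {b, d, e, f, j}  B4 = {b, d, e, h, j}  B5 = {b, d, g, h, j}  B6 = {d, g, h, i, j}
Tree: B1–B2, B1–B3, B3–B4, B4–B5, B5–B6
Every bag has size at most 5, so the width is 5 − 1 = 4 and tw(G) ≤ 4. For the lower bound, the 5 vertices {b, d, g, h, j} are pairwise adjacent, and any tree decomposition puts a clique entirely inside one bag — forcing width ≥ 4. Combining the bounds, tw(G) = 4.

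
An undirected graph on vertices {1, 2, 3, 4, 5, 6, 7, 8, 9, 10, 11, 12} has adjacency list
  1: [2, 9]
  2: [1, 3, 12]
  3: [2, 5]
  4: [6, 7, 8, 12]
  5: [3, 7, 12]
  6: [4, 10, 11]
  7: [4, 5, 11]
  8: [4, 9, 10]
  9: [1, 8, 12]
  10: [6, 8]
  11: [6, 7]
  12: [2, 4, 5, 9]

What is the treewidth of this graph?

A width-3 tree decomposition is:
Bags: B1 = {6, 8, 10, 11}  B2 = {4, 6, 8, 11}  B3 = {4, 7, 8, 11}  B4 = {4, 7, 8, 9}  B5 = {4, 7, 9, 12}  B6 = {5, 7, 9, 12}  B7 = {1, 5, 9, 12}  B8 = {1, 2, 5, 12}  B9 = {1, 2, 3, 5}
Tree: B1–B2, B2–B3, B3–B4, B4–B5, B5–B6, B6–B7, B7–B8, B8–B9
The largest bag has 4 vertices, giving width 3; this decomposition certifies tw(G) ≤ 3. For the lower bound: the 4 vertex sets {6,10,11}, {8}, {4}, {5,7,9,12} are disjoint, each induces a connected subgraph, and every pair is joined by at least one edge of G. Contracting each set to a single vertex therefore yields K_{4} as a minor, and since treewidth is minor-monotone, tw(G) ≥ tw(K_{4}) = 3. Combining the bounds, tw(G) = 3.

3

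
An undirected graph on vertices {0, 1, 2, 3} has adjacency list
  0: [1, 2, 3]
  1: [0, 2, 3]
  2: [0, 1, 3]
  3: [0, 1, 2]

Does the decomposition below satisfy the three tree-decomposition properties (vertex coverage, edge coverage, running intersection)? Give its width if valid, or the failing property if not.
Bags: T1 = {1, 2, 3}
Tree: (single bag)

No — vertex 0 appears in no bag.

A tree decomposition must satisfy three properties: every vertex lies in some bag; for every edge, both endpoints lie together in some bag; and for every vertex, the bags containing it form a connected subtree. Here vertex 0 appears in no bag, so the decomposition is invalid.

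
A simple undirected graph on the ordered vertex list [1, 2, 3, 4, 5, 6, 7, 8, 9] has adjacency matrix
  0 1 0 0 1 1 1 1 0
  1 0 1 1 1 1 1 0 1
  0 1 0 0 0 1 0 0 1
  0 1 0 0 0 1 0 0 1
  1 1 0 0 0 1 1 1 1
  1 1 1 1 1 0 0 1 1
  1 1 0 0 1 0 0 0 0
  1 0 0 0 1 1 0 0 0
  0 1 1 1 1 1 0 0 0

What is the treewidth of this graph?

3

A width-3 tree decomposition is:
Bags: B1 = {1, 2, 5, 6}  B2 = {1, 2, 5, 7}  B3 = {1, 5, 6, 8}  B4 = {2, 5, 6, 9}  B5 = {2, 3, 6, 9}  B6 = {2, 4, 6, 9}
Tree: B1–B2, B1–B3, B1–B4, B4–B5, B5–B6
The largest bag has 4 vertices, giving width 3; this decomposition certifies tw(G) ≤ 3. For the lower bound, the 4 vertices {1, 5, 6, 8} are pairwise adjacent, and any tree decomposition puts a clique entirely inside one bag — forcing width ≥ 3. Combining the bounds, tw(G) = 3.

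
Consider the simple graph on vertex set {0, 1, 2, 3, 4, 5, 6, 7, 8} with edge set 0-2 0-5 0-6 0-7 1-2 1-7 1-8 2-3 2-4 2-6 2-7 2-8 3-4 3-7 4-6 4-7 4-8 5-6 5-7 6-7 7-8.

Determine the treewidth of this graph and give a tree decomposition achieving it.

Treewidth 3.
Bags: B1 = {1, 2, 7, 8}  B2 = {2, 4, 7, 8}  B3 = {2, 4, 6, 7}  B4 = {0, 2, 6, 7}  B5 = {0, 5, 6, 7}  B6 = {2, 3, 4, 7}
Tree: B1–B2, B2–B3, B3–B4, B4–B5, B2–B6

Every bag has size at most 4, so the width is 4 − 1 = 3 and tw(G) ≤ 3. For the lower bound, the 4 vertices {0, 2, 6, 7} are pairwise adjacent, and any tree decomposition puts a clique entirely inside one bag — forcing width ≥ 3. Hence tw(G) = 3 exactly.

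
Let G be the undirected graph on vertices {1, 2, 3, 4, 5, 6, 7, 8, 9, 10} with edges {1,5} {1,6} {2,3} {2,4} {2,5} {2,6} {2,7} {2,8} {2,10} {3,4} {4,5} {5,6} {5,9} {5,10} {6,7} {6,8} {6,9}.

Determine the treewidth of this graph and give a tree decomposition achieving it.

Treewidth 2.
Bags: B1 = {2, 5, 6}  B2 = {2, 6, 8}  B3 = {2, 4, 5}  B4 = {2, 5, 10}  B5 = {5, 6, 9}  B6 = {1, 5, 6}  B7 = {2, 6, 7}  B8 = {2, 3, 4}
Tree: B1–B2, B1–B3, B1–B4, B1–B5, B1–B6, B2–B7, B3–B8

Every bag has size at most 3, so the width is 3 − 1 = 2 and tw(G) ≤ 2. For the lower bound, the 3 vertices {1, 5, 6} are pairwise adjacent, and any tree decomposition puts a clique entirely inside one bag — forcing width ≥ 2. Therefore the treewidth is 2.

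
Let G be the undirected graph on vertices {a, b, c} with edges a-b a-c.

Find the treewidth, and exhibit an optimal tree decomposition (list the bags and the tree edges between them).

The largest bag has 2 vertices, giving width 1; this decomposition certifies tw(G) ≤ 1. G has an edge, so its treewidth is at least 1. Hence tw(G) = 1 exactly.

Treewidth 1.
One optimal decomposition is:
Bags: B1 = {a, c}  B2 = {a, b}
Tree: B1–B2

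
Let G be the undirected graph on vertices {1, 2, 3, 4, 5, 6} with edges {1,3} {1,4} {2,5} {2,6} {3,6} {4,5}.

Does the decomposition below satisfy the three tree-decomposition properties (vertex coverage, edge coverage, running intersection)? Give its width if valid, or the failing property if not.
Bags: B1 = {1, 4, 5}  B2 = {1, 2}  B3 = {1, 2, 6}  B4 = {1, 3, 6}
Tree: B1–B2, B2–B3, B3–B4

A tree decomposition must satisfy three properties: every vertex lies in some bag; for every edge, both endpoints lie together in some bag; and for every vertex, the bags containing it form a connected subtree. Here edge (5,2) lies in no bag, so the decomposition is invalid.

No — edge (5,2) lies in no bag.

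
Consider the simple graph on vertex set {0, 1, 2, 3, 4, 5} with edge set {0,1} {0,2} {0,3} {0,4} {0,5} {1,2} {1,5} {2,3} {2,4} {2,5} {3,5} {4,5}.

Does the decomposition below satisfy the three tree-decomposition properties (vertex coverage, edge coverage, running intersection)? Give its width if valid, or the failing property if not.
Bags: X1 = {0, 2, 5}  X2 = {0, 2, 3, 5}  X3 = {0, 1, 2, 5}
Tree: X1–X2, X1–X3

A tree decomposition must satisfy three properties: every vertex lies in some bag; for every edge, both endpoints lie together in some bag; and for every vertex, the bags containing it form a connected subtree. Here vertex 4 appears in no bag, so the decomposition is invalid.

No — vertex 4 appears in no bag.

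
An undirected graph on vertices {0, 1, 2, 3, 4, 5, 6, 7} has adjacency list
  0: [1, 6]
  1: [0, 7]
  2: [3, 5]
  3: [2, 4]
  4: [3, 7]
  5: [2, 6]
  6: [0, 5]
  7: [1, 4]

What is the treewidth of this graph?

2

A width-2 tree decomposition is:
Bags: B1 = {2, 3, 5}  B2 = {3, 5, 6}  B3 = {0, 3, 6}  B4 = {0, 1, 3}  B5 = {1, 3, 7}  B6 = {3, 4, 7}
Tree: B1–B2, B2–B3, B3–B4, B4–B5, B5–B6
Each bag holds 3 vertices, so the decomposition has width 2, which upper-bounds the treewidth. For the lower bound, G contains the cycle 3–2–5–6–0–1–7–4–3, so G is not a forest; only forests have treewidth ≤ 1, hence tw(G) ≥ 2. The upper and lower bounds meet at 2, so that is the treewidth.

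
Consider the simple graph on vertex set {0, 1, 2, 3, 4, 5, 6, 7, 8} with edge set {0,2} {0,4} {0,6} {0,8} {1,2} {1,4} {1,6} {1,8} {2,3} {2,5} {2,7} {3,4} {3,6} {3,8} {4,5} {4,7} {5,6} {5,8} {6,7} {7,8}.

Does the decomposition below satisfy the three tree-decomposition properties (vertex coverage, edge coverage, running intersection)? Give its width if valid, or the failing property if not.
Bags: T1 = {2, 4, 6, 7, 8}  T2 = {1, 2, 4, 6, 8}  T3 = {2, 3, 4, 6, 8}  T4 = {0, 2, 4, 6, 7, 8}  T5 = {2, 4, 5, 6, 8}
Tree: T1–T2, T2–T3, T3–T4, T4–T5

A tree decomposition must satisfy three properties: every vertex lies in some bag; for every edge, both endpoints lie together in some bag; and for every vertex, the bags containing it form a connected subtree. Here bags containing vertex 7 are not connected in the tree, so the decomposition is invalid.

No — bags containing vertex 7 are not connected in the tree.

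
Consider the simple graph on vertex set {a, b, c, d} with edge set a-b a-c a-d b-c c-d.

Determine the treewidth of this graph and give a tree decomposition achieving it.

Treewidth 2.
Bags: B1 = {a, c, d}  B2 = {a, b, c}
Tree: B1–B2

The largest bag has 3 vertices, giving width 2; this decomposition certifies tw(G) ≤ 2. On the other hand G contains the 3-clique {a, c, d}. A clique must lie in a single bag of any decomposition, so no decomposition can have width below 2. Combining the bounds, tw(G) = 2.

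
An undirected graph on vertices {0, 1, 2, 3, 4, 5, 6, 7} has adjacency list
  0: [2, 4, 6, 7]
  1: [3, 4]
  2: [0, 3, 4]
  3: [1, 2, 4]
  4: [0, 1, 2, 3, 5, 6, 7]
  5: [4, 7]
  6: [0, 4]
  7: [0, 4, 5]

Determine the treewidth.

2

A width-2 tree decomposition is:
Bags: B1 = {0, 2, 4}  B2 = {0, 4, 7}  B3 = {0, 4, 6}  B4 = {2, 3, 4}  B5 = {1, 3, 4}  B6 = {4, 5, 7}
Tree: B1–B2, B2–B3, B1–B4, B4–B5, B2–B6
Each bag holds 3 vertices, so the decomposition has width 2, which upper-bounds the treewidth. On the other hand G contains the 3-clique {0, 2, 4}. A clique must lie in a single bag of any decomposition, so no decomposition can have width below 2. Hence tw(G) = 2 exactly.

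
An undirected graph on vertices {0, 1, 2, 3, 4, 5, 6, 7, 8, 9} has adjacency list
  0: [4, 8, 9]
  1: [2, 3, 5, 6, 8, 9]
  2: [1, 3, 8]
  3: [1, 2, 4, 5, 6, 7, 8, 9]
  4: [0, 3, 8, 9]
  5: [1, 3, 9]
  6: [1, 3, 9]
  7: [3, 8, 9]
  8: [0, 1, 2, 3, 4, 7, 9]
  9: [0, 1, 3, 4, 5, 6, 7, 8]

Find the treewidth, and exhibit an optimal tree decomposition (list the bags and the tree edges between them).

Treewidth 3.
Bags: B1 = {1, 3, 5, 9}  B2 = {1, 3, 8, 9}  B3 = {1, 2, 3, 8}  B4 = {3, 4, 8, 9}  B5 = {3, 7, 8, 9}  B6 = {1, 3, 6, 9}  B7 = {0, 4, 8, 9}
Tree: B1–B2, B2–B3, B2–B4, B2–B5, B2–B6, B4–B7

Each bag holds 4 vertices, so the decomposition has width 3, which upper-bounds the treewidth. For the lower bound, the 4 vertices {0, 4, 8, 9} are pairwise adjacent, and any tree decomposition puts a clique entirely inside one bag — forcing width ≥ 3. The upper and lower bounds meet at 3, so that is the treewidth.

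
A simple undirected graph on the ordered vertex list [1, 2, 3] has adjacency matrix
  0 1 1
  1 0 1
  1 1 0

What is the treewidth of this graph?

A width-2 tree decomposition is:
Bags: B1 = {1, 2, 3}
Tree: (single bag)
A single bag containing all 3 vertices is trivially a valid decomposition of width 2. For the lower bound, the 3 vertices {1, 2, 3} are pairwise adjacent, and any tree decomposition puts a clique entirely inside one bag — forcing width ≥ 2. Combining the bounds, tw(G) = 2.

2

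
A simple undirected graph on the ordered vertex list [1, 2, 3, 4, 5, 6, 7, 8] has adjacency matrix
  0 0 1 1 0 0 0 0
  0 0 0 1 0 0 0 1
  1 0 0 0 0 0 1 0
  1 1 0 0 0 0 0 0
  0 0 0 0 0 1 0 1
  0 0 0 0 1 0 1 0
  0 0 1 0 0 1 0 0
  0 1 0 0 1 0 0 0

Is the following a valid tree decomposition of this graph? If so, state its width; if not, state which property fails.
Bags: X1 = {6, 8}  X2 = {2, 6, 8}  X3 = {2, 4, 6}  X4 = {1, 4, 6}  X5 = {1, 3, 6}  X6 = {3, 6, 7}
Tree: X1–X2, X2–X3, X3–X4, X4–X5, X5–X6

No — vertex 5 appears in no bag.

A tree decomposition must satisfy three properties: every vertex lies in some bag; for every edge, both endpoints lie together in some bag; and for every vertex, the bags containing it form a connected subtree. Here vertex 5 appears in no bag, so the decomposition is invalid.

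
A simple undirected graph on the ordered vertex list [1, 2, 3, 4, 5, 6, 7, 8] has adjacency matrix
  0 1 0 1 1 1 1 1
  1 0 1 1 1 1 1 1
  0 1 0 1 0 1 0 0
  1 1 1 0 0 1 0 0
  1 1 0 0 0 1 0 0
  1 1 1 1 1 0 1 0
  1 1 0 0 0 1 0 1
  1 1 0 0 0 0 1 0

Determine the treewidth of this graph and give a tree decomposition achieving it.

Treewidth 3.
One such decomposition:
Bags: B1 = {2, 3, 4, 6}  B2 = {1, 2, 4, 6}  B3 = {1, 2, 6, 7}  B4 = {1, 2, 5, 6}  B5 = {1, 2, 7, 8}
Tree: B1–B2, B2–B3, B3–B4, B3–B5

Each bag holds 4 vertices, so the decomposition has width 3, which upper-bounds the treewidth. On the other hand G contains the 4-clique {1, 2, 7, 8}. A clique must lie in a single bag of any decomposition, so no decomposition can have width below 3. Combining the bounds, tw(G) = 3.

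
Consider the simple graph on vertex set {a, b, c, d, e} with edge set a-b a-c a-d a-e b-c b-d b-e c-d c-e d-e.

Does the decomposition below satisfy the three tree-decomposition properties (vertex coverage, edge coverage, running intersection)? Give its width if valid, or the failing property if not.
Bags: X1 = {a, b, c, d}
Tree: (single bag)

A tree decomposition must satisfy three properties: every vertex lies in some bag; for every edge, both endpoints lie together in some bag; and for every vertex, the bags containing it form a connected subtree. Here vertex e appears in no bag, so the decomposition is invalid.

No — vertex e appears in no bag.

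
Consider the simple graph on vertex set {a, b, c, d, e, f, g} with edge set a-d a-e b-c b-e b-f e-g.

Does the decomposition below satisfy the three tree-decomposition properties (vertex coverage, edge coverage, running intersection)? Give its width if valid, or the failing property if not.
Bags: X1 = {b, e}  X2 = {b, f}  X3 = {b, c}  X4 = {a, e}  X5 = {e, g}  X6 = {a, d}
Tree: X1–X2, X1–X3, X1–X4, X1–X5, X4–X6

Yes; width 1.

Checking the three conditions: (i) the bags cover all of {a, b, c, d, e, f, g}; (ii) for each edge, some bag contains both endpoints; (iii) the bags containing any fixed vertex form a subtree. All hold, so the decomposition is valid with width 2 − 1 = 1.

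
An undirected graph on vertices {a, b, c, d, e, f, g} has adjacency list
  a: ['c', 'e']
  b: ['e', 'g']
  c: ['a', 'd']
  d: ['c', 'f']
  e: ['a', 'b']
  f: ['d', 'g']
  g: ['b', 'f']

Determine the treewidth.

A width-2 tree decomposition is:
Bags: B1 = {b, e, g}  B2 = {a, e, g}  B3 = {a, c, g}  B4 = {c, d, g}  B5 = {d, f, g}
Tree: B1–B2, B2–B3, B3–B4, B4–B5
The largest bag has 3 vertices, giving width 2; this decomposition certifies tw(G) ≤ 2. Since g–b–e–a–c–d–f–g is a cycle in G, G is not acyclic. Forests are exactly the graphs of treewidth ≤ 1, so tw(G) ≥ 2. The upper and lower bounds meet at 2, so that is the treewidth.

2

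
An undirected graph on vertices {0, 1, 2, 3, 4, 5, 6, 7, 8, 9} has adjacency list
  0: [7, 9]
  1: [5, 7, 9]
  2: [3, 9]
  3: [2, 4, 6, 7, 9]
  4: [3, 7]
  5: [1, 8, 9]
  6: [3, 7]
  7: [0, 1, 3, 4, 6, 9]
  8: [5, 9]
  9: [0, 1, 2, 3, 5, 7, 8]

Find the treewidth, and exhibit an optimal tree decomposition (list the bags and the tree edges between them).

Treewidth 2.
Bags: B1 = {3, 7, 9}  B2 = {1, 7, 9}  B3 = {1, 5, 9}  B4 = {2, 3, 9}  B5 = {3, 4, 7}  B6 = {3, 6, 7}  B7 = {5, 8, 9}  B8 = {0, 7, 9}
Tree: B1–B2, B2–B3, B1–B4, B1–B5, B1–B6, B3–B7, B2–B8

Every bag has size at most 3, so the width is 3 − 1 = 2 and tw(G) ≤ 2. Conversely, {5, 8, 9} is a clique of size 3, and the vertices of any clique must share a bag in every tree decomposition; so some bag has ≥ 3 vertices and tw(G) ≥ 2. Hence tw(G) = 2 exactly.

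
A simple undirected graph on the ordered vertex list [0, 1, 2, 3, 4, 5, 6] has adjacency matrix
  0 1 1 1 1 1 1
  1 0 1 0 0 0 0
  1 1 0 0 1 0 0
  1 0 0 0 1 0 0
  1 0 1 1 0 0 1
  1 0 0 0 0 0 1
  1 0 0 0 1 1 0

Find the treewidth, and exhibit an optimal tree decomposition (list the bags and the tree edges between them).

The largest bag has 3 vertices, giving width 2; this decomposition certifies tw(G) ≤ 2. On the other hand G contains the 3-clique {0, 1, 2}. A clique must lie in a single bag of any decomposition, so no decomposition can have width below 2. The upper and lower bounds meet at 2, so that is the treewidth.

Treewidth 2.
One optimal decomposition is:
Bags: B1 = {0, 5, 6}  B2 = {0, 4, 6}  B3 = {0, 3, 4}  B4 = {0, 2, 4}  B5 = {0, 1, 2}
Tree: B1–B2, B2–B3, B2–B4, B4–B5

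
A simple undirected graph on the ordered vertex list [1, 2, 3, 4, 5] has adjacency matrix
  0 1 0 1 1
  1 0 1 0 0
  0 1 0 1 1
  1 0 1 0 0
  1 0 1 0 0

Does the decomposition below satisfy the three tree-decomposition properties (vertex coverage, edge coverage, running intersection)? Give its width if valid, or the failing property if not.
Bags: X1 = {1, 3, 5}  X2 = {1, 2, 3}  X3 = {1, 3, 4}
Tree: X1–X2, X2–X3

Yes; width 2.

Checking the three conditions: (i) the bags cover all of {1, 2, 3, 4, 5}; (ii) for each edge, some bag contains both endpoints; (iii) the bags containing any fixed vertex form a subtree. All hold, so the decomposition is valid with width 3 − 1 = 2.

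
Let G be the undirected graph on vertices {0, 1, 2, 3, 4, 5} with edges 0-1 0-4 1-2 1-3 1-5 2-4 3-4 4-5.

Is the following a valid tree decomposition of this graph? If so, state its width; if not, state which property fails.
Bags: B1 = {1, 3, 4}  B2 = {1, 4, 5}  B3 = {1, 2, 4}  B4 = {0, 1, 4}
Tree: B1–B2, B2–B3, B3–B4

Yes; width 2.

Vertex coverage: the bags together contain {0, 1, 2, 3, 4, 5}, the full vertex set. Edge coverage: each edge of G has both endpoints in at least one bag. Running intersection: for every vertex, the bags containing it form a connected subtree. All three properties hold, so this is a valid tree decomposition of width max|bag| − 1 = 2, and hence tw(G) ≤ 2.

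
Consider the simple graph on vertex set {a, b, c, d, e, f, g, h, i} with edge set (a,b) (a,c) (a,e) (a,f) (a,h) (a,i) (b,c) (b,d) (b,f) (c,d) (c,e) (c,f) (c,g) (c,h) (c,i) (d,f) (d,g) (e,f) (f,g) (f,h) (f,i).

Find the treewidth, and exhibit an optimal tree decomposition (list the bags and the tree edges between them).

Each bag holds 4 vertices, so the decomposition has width 3, which upper-bounds the treewidth. On the other hand G contains the 4-clique {c, d, f, g}. A clique must lie in a single bag of any decomposition, so no decomposition can have width below 3. Hence tw(G) = 3 exactly.

Treewidth 3.
One optimal decomposition is:
Bags: B1 = {a, b, c, f}  B2 = {b, c, d, f}  B3 = {a, c, f, i}  B4 = {c, d, f, g}  B5 = {a, c, e, f}  B6 = {a, c, f, h}
Tree: B1–B2, B1–B3, B2–B4, B3–B5, B1–B6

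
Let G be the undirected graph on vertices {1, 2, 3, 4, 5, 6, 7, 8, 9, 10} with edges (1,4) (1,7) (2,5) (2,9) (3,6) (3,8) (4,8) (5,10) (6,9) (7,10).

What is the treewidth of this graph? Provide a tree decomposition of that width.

Each bag holds 3 vertices, so the decomposition has width 2, which upper-bounds the treewidth. Since 6–9–2–5–10–7–1–4–8–3–6 is a cycle in G, G is not acyclic. Forests are exactly the graphs of treewidth ≤ 1, so tw(G) ≥ 2. Therefore the treewidth is 2.

Treewidth 2.
One optimal decomposition is:
Bags: B1 = {2, 6, 9}  B2 = {2, 5, 6}  B3 = {5, 6, 10}  B4 = {6, 7, 10}  B5 = {1, 6, 7}  B6 = {1, 4, 6}  B7 = {4, 6, 8}  B8 = {3, 6, 8}
Tree: B1–B2, B2–B3, B3–B4, B4–B5, B5–B6, B6–B7, B7–B8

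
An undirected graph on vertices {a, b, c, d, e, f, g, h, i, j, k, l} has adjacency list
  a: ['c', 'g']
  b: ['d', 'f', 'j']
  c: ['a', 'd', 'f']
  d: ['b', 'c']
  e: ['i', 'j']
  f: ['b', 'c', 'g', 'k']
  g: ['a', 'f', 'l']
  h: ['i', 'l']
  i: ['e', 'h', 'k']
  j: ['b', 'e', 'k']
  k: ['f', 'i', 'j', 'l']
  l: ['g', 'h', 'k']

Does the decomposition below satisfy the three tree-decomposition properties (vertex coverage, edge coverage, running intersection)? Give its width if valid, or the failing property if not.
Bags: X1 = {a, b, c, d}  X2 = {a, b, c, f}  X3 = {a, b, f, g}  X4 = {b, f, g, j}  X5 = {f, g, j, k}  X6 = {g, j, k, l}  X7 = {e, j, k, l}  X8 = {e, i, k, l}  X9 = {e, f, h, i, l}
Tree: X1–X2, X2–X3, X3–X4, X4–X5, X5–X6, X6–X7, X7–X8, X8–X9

A tree decomposition must satisfy three properties: every vertex lies in some bag; for every edge, both endpoints lie together in some bag; and for every vertex, the bags containing it form a connected subtree. Here bags containing vertex f are not connected in the tree, so the decomposition is invalid.

No — bags containing vertex f are not connected in the tree.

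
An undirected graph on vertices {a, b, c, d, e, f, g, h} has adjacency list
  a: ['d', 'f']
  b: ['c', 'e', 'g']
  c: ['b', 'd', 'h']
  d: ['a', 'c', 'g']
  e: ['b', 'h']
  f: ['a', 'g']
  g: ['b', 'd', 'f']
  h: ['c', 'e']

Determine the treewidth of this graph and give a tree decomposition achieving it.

Treewidth 2.
One such decomposition:
Bags: B1 = {a, d, f}  B2 = {d, f, g}  B3 = {c, d, g}  B4 = {b, c, g}  B5 = {b, c, h}  B6 = {b, e, h}
Tree: B1–B2, B2–B3, B3–B4, B4–B5, B5–B6

The largest bag has 3 vertices, giving width 2; this decomposition certifies tw(G) ≤ 2. For the lower bound, G contains the cycle a–f–g–d–a, so G is not a forest; only forests have treewidth ≤ 1, hence tw(G) ≥ 2. The upper and lower bounds meet at 2, so that is the treewidth.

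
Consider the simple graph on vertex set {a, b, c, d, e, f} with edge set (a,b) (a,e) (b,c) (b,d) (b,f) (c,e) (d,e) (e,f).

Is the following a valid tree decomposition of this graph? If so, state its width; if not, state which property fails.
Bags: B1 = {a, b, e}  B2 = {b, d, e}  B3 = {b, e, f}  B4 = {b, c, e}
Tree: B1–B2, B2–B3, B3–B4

Checking the three conditions: (i) the bags cover all of {a, b, c, d, e, f}; (ii) for each edge, some bag contains both endpoints; (iii) the bags containing any fixed vertex form a subtree. All hold, so the decomposition is valid with width 3 − 1 = 2.

Yes; width 2.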